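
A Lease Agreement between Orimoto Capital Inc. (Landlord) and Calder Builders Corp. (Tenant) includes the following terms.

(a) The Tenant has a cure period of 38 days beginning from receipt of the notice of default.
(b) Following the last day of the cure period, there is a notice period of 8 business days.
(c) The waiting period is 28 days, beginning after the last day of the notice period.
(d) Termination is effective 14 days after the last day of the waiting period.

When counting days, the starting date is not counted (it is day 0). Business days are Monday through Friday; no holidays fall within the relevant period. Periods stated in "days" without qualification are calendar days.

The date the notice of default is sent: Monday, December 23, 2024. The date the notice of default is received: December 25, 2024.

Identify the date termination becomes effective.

March 26, 2025

Adding 38 calendar days to December 25, 2024 gives February 1, 2025, which is the last day of the cure period.
The last day of the notice period: counting 8 business days from Saturday, February 1, 2025 (Feb 3, Feb 4, Feb 5, Feb 6, Feb 7, Feb 10, Feb 11, Feb 12, skipping weekends) reaches Wednesday, February 12, 2025.
The last day of the waiting period: 28 calendar days after February 12, 2025 is March 12, 2025.
Adding 14 calendar days to March 12, 2025 gives March 26, 2025, which is the date termination becomes effective.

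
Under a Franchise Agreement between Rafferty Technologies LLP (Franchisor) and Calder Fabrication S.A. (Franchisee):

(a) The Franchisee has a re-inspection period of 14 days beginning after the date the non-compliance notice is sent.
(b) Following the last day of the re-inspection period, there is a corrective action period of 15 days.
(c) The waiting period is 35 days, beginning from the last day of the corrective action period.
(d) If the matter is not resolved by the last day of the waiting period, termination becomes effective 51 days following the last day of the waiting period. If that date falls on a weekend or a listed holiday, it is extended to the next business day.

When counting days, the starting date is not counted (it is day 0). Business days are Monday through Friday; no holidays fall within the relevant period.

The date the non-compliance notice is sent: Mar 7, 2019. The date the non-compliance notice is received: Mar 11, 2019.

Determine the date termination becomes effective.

Adding 14 calendar days to Mar 7, 2019 gives Mar 21, 2019, which is the last day of the re-inspection period.
The last day of the corrective action period: 15 calendar days after Mar 21, 2019 is Apr 5, 2019.
The last day of the waiting period: 35 calendar days after Apr 5, 2019 is May 10, 2019.
The date termination becomes effective: May 10, 2019 + 51 days = Jun 30, 2019. That falls on a Sunday, so it rolls to the next business day, Monday, Jul 1, 2019.

Jul 1, 2019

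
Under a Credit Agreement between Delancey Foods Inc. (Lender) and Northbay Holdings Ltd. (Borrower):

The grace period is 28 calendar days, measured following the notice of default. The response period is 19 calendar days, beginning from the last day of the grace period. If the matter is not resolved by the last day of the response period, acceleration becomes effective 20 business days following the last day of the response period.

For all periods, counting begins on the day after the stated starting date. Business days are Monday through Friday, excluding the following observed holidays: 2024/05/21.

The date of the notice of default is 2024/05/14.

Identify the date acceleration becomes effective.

2024/07/26

Adding 28 calendar days to 2024/05/14 gives 2024/06/11, which is the last day of the grace period.
The last day of the response period: 2024/06/11 + 19 days = 2024/06/30.
The date acceleration becomes effective: counting 20 business days from Sunday, 2024/06/30 (Jul 1, Jul 2, Jul 3, Jul 4, …, Jul 24, Jul 25, Jul 26, skipping weekends) reaches Friday, 2024/07/26.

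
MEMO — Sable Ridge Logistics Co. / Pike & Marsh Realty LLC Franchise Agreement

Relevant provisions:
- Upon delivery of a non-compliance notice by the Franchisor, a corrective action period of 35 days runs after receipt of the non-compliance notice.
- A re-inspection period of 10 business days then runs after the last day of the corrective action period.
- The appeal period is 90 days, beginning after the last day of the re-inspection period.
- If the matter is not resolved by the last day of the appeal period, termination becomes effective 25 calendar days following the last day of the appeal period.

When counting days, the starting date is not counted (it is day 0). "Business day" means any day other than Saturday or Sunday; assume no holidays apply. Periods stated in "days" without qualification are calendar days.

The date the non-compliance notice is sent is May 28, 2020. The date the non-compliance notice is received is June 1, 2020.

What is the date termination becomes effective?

November 12, 2020

The last day of the corrective action period: June 1, 2020 + 35 days = July 6, 2020.
The last day of the re-inspection period: 10 business days after Monday, July 6, 2020, skipping weekends — Jul 7, Jul 8, Jul 9, Jul 10, Jul 13, Jul 14, Jul 15, Jul 16, Jul 17, Jul 20 — lands on Monday, July 20, 2020.
The last day of the appeal period: 90 calendar days after July 20, 2020 is October 18, 2020.
Adding 25 calendar days to October 18, 2020 gives November 12, 2020, which is the date termination becomes effective.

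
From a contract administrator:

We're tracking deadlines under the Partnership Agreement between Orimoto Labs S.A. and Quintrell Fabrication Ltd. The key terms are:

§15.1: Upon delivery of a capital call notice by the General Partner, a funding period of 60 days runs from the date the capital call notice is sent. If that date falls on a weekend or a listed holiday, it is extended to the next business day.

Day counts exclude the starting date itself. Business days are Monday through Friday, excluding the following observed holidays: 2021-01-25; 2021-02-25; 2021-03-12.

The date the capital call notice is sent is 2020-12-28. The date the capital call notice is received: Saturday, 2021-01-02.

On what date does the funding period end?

2021-02-26

Adding 60 calendar days to 2020-12-28 gives 2021-02-26, which is the last day of the funding period. 2021-02-26 is a Friday and is not a listed holiday, so no roll-forward applies.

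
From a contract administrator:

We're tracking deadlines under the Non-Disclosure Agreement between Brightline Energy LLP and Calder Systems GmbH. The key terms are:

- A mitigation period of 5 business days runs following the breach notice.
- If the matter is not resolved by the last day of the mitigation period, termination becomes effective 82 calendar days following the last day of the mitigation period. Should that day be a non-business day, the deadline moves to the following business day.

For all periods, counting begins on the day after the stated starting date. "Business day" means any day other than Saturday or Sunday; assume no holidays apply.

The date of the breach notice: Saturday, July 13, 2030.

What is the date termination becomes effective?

October 9, 2030

From Saturday, July 13, 2030, 5 business days (Jul 15, Jul 16, Jul 17, Jul 18, Jul 19, skipping weekends) brings us to Friday, July 19, 2030, which is the last day of the mitigation period.
The date termination becomes effective: 82 calendar days after July 19, 2030 is October 9, 2030. October 9, 2030 is a Wednesday, so no roll-forward applies.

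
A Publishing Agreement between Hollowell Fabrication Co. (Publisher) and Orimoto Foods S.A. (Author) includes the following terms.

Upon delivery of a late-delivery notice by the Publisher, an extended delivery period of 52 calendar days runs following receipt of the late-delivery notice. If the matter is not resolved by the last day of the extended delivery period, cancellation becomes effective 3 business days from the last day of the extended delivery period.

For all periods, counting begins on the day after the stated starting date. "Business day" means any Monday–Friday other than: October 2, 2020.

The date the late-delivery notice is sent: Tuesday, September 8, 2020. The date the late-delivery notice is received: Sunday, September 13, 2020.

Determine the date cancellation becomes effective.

The last day of the extended delivery period: 52 calendar days after September 13, 2020 is November 4, 2020.
From Wednesday, November 4, 2020, 3 business days (Nov 5, Nov 6, Nov 9, skipping weekends) brings us to Monday, November 9, 2020, which is the date cancellation becomes effective.

November 9, 2020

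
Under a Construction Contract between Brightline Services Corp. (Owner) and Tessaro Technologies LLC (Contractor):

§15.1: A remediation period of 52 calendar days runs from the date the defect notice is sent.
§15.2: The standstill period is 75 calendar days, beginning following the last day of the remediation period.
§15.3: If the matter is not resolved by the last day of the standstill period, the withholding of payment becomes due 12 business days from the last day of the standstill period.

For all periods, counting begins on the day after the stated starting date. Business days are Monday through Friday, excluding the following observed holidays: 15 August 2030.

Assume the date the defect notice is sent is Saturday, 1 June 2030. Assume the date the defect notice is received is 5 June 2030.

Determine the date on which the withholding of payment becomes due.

22 October 2030

The last day of the remediation period: 52 calendar days after 1 June 2030 is 23 July 2030.
The last day of the standstill period: 23 July 2030 + 75 days = 6 October 2030.
From Sunday, 6 October 2030, 12 business days (Oct 7, Oct 8, Oct 9, Oct 10, …, Oct 18, Oct 21, Oct 22, skipping weekends) brings us to Tuesday, 22 October 2030, which is the date on which the withholding of payment becomes due.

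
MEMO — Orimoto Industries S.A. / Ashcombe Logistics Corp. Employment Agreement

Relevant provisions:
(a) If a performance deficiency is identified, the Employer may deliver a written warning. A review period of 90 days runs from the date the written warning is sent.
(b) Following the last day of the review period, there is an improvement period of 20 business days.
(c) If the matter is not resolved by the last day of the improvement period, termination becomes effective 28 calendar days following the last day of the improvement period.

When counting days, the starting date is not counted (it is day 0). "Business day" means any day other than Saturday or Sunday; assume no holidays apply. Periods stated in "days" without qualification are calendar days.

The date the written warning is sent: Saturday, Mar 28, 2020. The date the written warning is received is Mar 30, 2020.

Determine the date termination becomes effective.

Aug 21, 2020

The last day of the review period: Mar 28, 2020 + 90 days = Jun 26, 2020.
From Friday, Jun 26, 2020, 20 business days (Jun 29, Jun 30, Jul 1, Jul 2, …, Jul 22, Jul 23, Jul 24, skipping weekends) brings us to Friday, Jul 24, 2020, which is the last day of the improvement period.
The date termination becomes effective: Jul 24, 2020 + 28 days = Aug 21, 2020.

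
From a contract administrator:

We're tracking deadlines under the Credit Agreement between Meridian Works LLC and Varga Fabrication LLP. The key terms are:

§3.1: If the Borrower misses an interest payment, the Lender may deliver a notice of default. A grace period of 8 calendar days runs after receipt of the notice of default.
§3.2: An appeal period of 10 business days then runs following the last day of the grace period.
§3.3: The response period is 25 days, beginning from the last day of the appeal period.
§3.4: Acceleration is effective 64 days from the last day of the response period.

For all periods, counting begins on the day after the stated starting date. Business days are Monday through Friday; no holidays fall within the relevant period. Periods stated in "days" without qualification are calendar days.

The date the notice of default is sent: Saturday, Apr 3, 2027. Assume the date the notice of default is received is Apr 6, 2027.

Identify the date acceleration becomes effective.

The last day of the grace period: Apr 6, 2027 + 8 days = Apr 14, 2027.
The last day of the appeal period: counting 10 business days from Wednesday, Apr 14, 2027 (Apr 15, Apr 16, Apr 19, Apr 20, Apr 21, Apr 22, Apr 23, Apr 26, Apr 27, Apr 28, skipping weekends) reaches Wednesday, Apr 28, 2027.
The last day of the response period: 25 calendar days after Apr 28, 2027 is May 23, 2027.
The date acceleration becomes effective: 64 calendar days after May 23, 2027 is Jul 26, 2027.

Jul 26, 2027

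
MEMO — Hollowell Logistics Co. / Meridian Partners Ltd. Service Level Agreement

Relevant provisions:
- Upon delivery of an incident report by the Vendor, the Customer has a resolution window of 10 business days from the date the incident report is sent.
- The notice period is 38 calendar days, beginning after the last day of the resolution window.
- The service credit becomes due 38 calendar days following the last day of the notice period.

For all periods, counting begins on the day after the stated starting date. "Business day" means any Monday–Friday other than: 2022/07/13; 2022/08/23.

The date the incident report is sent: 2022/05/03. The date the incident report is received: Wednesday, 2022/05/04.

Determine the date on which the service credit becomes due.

2022/08/01

The last day of the resolution window: 10 business days after Tuesday, 2022/05/03, skipping weekends — May 4, May 5, May 6, May 9, May 10, May 11, May 12, May 13, May 16, May 17 — lands on Tuesday, 2022/05/17.
The last day of the notice period: 2022/05/17 + 38 days = 2022/06/24.
The date on which the service credit becomes due: 2022/06/24 + 38 days = 2022/08/01.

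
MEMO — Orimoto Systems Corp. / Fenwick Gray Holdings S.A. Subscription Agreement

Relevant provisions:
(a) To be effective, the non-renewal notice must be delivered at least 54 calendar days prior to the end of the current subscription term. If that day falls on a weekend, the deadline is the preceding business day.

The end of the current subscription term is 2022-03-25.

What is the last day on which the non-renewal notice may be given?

Counting back 54 calendar days from 2022-03-25 gives 2022-01-30. That is a Sunday, so the deadline moves back to Friday, 2022-01-28.

2022-01-28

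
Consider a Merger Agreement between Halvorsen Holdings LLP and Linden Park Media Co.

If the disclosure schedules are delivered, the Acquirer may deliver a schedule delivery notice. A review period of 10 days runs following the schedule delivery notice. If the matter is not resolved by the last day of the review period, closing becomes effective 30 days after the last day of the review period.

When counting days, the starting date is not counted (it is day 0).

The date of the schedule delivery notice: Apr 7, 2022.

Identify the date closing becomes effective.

May 17, 2022

The last day of the review period: 10 calendar days after Apr 7, 2022 is Apr 17, 2022.
The date closing becomes effective: Apr 17, 2022 + 30 days = May 17, 2022.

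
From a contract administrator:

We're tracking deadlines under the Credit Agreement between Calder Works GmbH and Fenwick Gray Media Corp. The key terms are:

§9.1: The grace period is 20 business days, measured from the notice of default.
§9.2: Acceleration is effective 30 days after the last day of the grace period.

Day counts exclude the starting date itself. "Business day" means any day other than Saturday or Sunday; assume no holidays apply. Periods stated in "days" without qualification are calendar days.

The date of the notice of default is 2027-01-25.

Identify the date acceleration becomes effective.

The last day of the grace period: 20 business days after Monday, 2027-01-25, skipping weekends — Jan 26, Jan 27, Jan 28, Jan 29, …, Feb 18, Feb 19, Feb 22 — lands on Monday, 2027-02-22.
The date acceleration becomes effective: 2027-02-22 + 30 days = 2027-03-24.

2027-03-24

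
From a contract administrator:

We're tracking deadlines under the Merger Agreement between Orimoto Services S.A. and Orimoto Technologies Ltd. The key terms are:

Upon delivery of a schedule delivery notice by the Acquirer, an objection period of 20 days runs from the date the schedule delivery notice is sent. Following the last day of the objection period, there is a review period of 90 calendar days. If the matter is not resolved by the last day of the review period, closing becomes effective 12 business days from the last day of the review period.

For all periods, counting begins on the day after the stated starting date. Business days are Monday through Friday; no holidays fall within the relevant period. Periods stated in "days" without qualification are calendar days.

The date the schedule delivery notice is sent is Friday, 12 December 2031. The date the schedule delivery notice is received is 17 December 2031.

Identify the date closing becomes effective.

16 April 2032

Adding 20 calendar days to 12 December 2031 gives 1 January 2032, which is the last day of the objection period.
Adding 90 calendar days to 1 January 2032 gives 31 March 2032, which is the last day of the review period.
The date closing becomes effective: 12 business days after Wednesday, 31 March 2032, skipping weekends — Apr 1, Apr 2, Apr 5, Apr 6, …, Apr 14, Apr 15, Apr 16 — lands on Friday, 16 April 2032.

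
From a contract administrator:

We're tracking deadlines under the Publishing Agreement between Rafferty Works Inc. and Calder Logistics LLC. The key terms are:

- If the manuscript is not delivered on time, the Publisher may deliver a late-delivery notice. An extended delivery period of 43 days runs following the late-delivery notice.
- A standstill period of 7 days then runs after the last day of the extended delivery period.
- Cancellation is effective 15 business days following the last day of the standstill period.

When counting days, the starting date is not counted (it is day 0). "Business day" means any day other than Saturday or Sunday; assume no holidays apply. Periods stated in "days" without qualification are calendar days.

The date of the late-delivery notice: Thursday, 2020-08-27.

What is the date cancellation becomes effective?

2020-11-06

Adding 43 calendar days to 2020-08-27 gives 2020-10-09, which is the last day of the extended delivery period.
The last day of the standstill period: 2020-10-09 + 7 days = 2020-10-16.
The date cancellation becomes effective: 15 business days after Friday, 2020-10-16, skipping weekends — Oct 19, Oct 20, Oct 21, Oct 22, …, Nov 4, Nov 5, Nov 6 — lands on Friday, 2020-11-06.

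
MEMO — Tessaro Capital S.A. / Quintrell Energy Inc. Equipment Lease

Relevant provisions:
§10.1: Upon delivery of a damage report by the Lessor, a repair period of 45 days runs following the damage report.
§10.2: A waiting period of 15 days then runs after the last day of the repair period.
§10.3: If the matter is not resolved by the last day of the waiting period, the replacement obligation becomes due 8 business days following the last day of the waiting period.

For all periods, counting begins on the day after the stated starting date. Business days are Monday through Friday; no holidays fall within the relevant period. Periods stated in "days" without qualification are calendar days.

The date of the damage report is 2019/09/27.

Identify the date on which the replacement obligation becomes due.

2019/12/06

The last day of the repair period: 2019/09/27 + 45 days = 2019/11/11.
The last day of the waiting period: 15 calendar days after 2019/11/11 is 2019/11/26.
The date on which the replacement obligation becomes due: 8 business days after Tuesday, 2019/11/26, skipping weekends — Nov 27, Nov 28, Nov 29, Dec 2, Dec 3, Dec 4, Dec 5, Dec 6 — lands on Friday, 2019/12/06.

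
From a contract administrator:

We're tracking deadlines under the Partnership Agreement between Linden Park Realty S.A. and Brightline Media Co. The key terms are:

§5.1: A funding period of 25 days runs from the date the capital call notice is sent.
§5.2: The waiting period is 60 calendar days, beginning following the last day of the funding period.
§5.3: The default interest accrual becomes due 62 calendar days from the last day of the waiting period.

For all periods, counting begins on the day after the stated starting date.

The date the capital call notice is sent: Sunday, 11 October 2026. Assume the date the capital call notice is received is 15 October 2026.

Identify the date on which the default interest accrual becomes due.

The last day of the funding period: 11 October 2026 + 25 days = 5 November 2026.
Adding 60 calendar days to 5 November 2026 gives 4 January 2027, which is the last day of the waiting period.
The date on which the default interest accrual becomes due: 62 calendar days after 4 January 2027 is 7 March 2027.

7 March 2027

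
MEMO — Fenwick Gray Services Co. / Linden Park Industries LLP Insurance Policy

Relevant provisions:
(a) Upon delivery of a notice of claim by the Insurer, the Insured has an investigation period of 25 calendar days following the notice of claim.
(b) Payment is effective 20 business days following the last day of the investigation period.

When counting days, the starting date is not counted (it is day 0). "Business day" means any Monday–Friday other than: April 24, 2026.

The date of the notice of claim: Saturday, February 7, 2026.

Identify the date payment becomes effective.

April 1, 2026

Adding 25 calendar days to February 7, 2026 gives March 4, 2026, which is the last day of the investigation period.
The date payment becomes effective: counting 20 business days from Wednesday, March 4, 2026 (Mar 5, Mar 6, Mar 9, Mar 10, …, Mar 30, Mar 31, Apr 1, skipping weekends) reaches Wednesday, April 1, 2026.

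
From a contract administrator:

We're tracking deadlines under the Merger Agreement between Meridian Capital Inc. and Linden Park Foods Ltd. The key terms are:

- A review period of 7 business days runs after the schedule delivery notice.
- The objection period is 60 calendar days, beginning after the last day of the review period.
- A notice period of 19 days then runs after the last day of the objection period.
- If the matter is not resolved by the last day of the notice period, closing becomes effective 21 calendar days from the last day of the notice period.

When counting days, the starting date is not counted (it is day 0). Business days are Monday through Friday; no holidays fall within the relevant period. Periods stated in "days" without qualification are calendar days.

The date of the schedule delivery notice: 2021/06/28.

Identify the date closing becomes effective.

2021/10/15

The last day of the review period: counting 7 business days from Monday, 2021/06/28 (Jun 29, Jun 30, Jul 1, Jul 2, Jul 5, Jul 6, Jul 7, skipping weekends) reaches Wednesday, 2021/07/07.
Adding 60 calendar days to 2021/07/07 gives 2021/09/05, which is the last day of the objection period.
The last day of the notice period: 19 calendar days after 2021/09/05 is 2021/09/24.
Adding 21 calendar days to 2021/09/24 gives 2021/10/15, which is the date closing becomes effective.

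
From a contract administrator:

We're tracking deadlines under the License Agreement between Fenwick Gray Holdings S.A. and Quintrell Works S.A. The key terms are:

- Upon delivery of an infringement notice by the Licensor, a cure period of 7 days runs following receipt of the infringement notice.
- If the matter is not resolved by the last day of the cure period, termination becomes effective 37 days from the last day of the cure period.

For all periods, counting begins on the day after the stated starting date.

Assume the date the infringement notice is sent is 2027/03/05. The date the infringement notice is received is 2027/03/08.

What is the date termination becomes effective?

The last day of the cure period: 7 calendar days after 2027/03/08 is 2027/03/15.
The date termination becomes effective: 2027/03/15 + 37 days = 2027/04/21.

2027/04/21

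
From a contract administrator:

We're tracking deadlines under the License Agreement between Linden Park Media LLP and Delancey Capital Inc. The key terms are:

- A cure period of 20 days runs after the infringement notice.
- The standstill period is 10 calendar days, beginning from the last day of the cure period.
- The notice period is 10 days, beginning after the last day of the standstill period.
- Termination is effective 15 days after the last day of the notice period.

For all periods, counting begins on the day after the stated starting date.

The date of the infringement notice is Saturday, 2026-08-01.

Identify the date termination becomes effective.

The last day of the cure period: 2026-08-01 + 20 days = 2026-08-21.
The last day of the standstill period: 10 calendar days after 2026-08-21 is 2026-08-31.
Adding 10 calendar days to 2026-08-31 gives 2026-09-10, which is the last day of the notice period.
The date termination becomes effective: 2026-09-10 + 15 days = 2026-09-25.

2026-09-25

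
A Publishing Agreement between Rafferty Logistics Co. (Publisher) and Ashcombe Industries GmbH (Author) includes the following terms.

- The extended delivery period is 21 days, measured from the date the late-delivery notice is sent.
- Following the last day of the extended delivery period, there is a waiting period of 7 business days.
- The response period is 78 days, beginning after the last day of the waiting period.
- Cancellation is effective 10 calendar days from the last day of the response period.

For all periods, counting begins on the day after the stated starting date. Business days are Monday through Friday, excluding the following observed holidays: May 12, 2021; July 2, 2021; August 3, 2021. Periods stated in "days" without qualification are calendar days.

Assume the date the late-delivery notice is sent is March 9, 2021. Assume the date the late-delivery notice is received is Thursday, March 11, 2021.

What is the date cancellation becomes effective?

July 5, 2021

The last day of the extended delivery period: March 9, 2021 + 21 days = March 30, 2021.
From Tuesday, March 30, 2021, 7 business days (Mar 31, Apr 1, Apr 2, Apr 5, Apr 6, Apr 7, Apr 8, skipping weekends) brings us to Thursday, April 8, 2021, which is the last day of the waiting period.
The last day of the response period: 78 calendar days after April 8, 2021 is June 25, 2021.
The date cancellation becomes effective: June 25, 2021 + 10 days = July 5, 2021.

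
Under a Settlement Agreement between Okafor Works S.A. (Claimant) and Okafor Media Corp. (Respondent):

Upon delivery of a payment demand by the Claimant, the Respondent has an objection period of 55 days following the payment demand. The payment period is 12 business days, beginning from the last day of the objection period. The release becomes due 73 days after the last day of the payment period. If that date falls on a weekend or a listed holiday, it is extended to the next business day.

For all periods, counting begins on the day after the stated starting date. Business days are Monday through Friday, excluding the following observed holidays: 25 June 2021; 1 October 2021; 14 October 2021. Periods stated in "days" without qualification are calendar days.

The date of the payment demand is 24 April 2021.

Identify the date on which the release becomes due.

20 September 2021

The last day of the objection period: 24 April 2021 + 55 days = 18 June 2021.
The last day of the payment period: counting 12 business days from Friday, 18 June 2021 (Jun 21, Jun 22, Jun 23, Jun 24, …, Jul 5, Jul 6, Jul 7, skipping weekends and the listed holiday on Jun 25) reaches Wednesday, 7 July 2021.
Adding 73 calendar days to 7 July 2021 gives 18 September 2021, which is the date on which the release becomes due. That falls on a Saturday, so it rolls to the next business day, Monday, 20 September 2021.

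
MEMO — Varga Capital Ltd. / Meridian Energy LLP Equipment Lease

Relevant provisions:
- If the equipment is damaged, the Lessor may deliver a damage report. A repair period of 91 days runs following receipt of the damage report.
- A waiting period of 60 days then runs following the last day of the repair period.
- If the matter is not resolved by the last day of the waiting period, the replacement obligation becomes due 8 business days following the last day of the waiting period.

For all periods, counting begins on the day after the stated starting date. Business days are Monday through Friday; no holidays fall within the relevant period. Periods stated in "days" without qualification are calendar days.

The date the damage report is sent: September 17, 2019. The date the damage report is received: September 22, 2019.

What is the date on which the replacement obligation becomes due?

March 3, 2020

The last day of the repair period: 91 calendar days after September 22, 2019 is December 22, 2019.
Adding 60 calendar days to December 22, 2019 gives February 20, 2020, which is the last day of the waiting period.
The date on which the replacement obligation becomes due: counting 8 business days from Thursday, February 20, 2020 (Feb 21, Feb 24, Feb 25, Feb 26, Feb 27, Feb 28, Mar 2, Mar 3, skipping weekends) reaches Tuesday, March 3, 2020.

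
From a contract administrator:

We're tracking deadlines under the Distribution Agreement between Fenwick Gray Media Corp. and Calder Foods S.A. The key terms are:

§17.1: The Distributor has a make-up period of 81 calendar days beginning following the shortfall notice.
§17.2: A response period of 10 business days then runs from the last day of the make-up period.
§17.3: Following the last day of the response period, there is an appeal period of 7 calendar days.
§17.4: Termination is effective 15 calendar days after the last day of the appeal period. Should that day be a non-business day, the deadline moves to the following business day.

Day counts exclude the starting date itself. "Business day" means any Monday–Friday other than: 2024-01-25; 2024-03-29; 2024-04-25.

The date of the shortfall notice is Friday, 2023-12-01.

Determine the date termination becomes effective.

Adding 81 calendar days to 2023-12-01 gives 2024-02-20, which is the last day of the make-up period.
The last day of the response period: 10 business days after Tuesday, 2024-02-20, skipping weekends — Feb 21, Feb 22, Feb 23, Feb 26, Feb 27, Feb 28, Feb 29, Mar 1, Mar 4, Mar 5 — lands on Tuesday, 2024-03-05.
Adding 7 calendar days to 2024-03-05 gives 2024-03-12, which is the last day of the appeal period.
Adding 15 calendar days to 2024-03-12 gives 2024-03-27, which is the date termination becomes effective. 2024-03-27 is a Wednesday and is not a listed holiday, so no roll-forward applies.

2024-03-27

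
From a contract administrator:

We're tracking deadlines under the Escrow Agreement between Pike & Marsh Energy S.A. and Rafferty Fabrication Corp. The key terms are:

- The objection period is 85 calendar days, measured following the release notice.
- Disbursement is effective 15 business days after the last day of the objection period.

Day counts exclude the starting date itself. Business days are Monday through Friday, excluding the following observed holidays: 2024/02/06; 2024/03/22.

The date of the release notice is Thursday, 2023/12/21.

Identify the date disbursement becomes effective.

The last day of the objection period: 85 calendar days after 2023/12/21 is 2024/03/15.
The date disbursement becomes effective: counting 15 business days from Friday, 2024/03/15 (Mar 18, Mar 19, Mar 20, Mar 21, …, Apr 4, Apr 5, Apr 8, skipping weekends and the listed holiday on Mar 22) reaches Monday, 2024/04/08.

2024/04/08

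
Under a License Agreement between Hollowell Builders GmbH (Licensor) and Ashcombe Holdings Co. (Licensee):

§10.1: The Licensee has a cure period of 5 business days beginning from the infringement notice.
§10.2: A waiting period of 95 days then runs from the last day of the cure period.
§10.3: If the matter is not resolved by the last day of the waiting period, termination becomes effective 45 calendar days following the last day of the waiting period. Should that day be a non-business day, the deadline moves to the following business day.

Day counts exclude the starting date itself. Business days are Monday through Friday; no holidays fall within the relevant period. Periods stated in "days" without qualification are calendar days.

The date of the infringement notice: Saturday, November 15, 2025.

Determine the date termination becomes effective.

April 10, 2026

The last day of the cure period: counting 5 business days from Saturday, November 15, 2025 (Nov 17, Nov 18, Nov 19, Nov 20, Nov 21, skipping weekends) reaches Friday, November 21, 2025.
The last day of the waiting period: 95 calendar days after November 21, 2025 is February 24, 2026.
Adding 45 calendar days to February 24, 2026 gives April 10, 2026, which is the date termination becomes effective. April 10, 2026 is a Friday, so no roll-forward applies.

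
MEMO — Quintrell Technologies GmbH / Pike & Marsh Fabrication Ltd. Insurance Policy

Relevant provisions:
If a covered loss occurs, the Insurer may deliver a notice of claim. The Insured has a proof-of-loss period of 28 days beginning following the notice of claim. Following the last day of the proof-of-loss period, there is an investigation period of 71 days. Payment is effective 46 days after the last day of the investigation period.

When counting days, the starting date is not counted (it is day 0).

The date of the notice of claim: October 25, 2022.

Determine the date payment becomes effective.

March 19, 2023

The last day of the proof-of-loss period: 28 calendar days after October 25, 2022 is November 22, 2022.
The last day of the investigation period: November 22, 2022 + 71 days = February 1, 2023.
The date payment becomes effective: February 1, 2023 + 46 days = March 19, 2023.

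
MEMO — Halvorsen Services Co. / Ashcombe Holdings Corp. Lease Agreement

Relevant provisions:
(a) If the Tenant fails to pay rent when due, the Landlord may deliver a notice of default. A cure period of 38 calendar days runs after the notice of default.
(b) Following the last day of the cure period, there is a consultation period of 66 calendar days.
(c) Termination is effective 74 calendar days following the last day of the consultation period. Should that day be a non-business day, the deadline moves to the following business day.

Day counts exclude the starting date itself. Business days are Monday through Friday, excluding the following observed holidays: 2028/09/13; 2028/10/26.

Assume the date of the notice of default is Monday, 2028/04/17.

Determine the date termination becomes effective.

2028/10/12

The last day of the cure period: 38 calendar days after 2028/04/17 is 2028/05/25.
Adding 66 calendar days to 2028/05/25 gives 2028/07/30, which is the last day of the consultation period.
Adding 74 calendar days to 2028/07/30 gives 2028/10/12, which is the date termination becomes effective. 2028/10/12 is a Thursday and is not a listed holiday, so no roll-forward applies.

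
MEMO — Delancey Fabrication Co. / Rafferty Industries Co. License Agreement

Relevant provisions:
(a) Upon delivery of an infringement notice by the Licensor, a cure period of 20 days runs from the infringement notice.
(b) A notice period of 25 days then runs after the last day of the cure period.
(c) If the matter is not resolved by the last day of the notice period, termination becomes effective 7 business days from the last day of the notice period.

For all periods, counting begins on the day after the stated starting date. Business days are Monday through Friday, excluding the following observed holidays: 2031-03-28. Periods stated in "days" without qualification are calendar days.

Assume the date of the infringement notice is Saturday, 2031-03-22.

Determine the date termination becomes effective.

2031-05-15

The last day of the cure period: 2031-03-22 + 20 days = 2031-04-11.
The last day of the notice period: 2031-04-11 + 25 days = 2031-05-06.
From Tuesday, 2031-05-06, 7 business days (May 7, May 8, May 9, May 12, May 13, May 14, May 15, skipping weekends) brings us to Thursday, 2031-05-15, which is the date termination becomes effective.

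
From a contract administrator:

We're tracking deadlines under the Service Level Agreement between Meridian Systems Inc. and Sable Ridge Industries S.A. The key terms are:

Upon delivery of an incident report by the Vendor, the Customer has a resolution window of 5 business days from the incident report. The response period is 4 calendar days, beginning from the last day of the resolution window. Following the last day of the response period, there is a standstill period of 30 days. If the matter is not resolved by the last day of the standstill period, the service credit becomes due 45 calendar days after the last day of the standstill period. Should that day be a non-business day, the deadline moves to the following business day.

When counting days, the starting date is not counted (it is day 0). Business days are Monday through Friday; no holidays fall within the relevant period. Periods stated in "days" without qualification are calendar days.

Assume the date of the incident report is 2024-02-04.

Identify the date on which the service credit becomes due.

2024-04-29

The last day of the resolution window: 5 business days after Sunday, 2024-02-04, skipping weekends — Feb 5, Feb 6, Feb 7, Feb 8, Feb 9 — lands on Friday, 2024-02-09.
The last day of the response period: 2024-02-09 + 4 days = 2024-02-13.
The last day of the standstill period: 2024-02-13 + 30 days = 2024-03-14.
The date on which the service credit becomes due: 2024-03-14 + 45 days = 2024-04-28. That falls on a Sunday, so it rolls to the next business day, Monday, 2024-04-29.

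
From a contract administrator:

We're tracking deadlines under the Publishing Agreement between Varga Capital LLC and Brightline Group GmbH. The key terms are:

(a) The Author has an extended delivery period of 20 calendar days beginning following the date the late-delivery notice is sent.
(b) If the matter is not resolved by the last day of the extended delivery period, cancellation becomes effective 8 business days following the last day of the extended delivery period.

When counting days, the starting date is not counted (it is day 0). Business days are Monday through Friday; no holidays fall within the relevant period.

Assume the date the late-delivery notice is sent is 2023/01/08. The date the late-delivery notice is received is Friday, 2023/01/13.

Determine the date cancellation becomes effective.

2023/02/08

Adding 20 calendar days to 2023/01/08 gives 2023/01/28, which is the last day of the extended delivery period.
The date cancellation becomes effective: 8 business days after Saturday, 2023/01/28, skipping weekends — Jan 30, Jan 31, Feb 1, Feb 2, Feb 3, Feb 6, Feb 7, Feb 8 — lands on Wednesday, 2023/02/08.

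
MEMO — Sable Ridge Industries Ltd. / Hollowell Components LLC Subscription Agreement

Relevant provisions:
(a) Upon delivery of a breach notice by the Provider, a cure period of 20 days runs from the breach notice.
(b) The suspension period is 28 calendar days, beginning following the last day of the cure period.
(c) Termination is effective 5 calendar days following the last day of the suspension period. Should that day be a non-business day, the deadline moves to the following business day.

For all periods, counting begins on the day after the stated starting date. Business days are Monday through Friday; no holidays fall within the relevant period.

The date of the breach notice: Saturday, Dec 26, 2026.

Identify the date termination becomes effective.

The last day of the cure period: Dec 26, 2026 + 20 days = Jan 15, 2027.
The last day of the suspension period: 28 calendar days after Jan 15, 2027 is Feb 12, 2027.
Adding 5 calendar days to Feb 12, 2027 gives Feb 17, 2027, which is the date termination becomes effective. Feb 17, 2027 is a Wednesday, so no roll-forward applies.

Feb 17, 2027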